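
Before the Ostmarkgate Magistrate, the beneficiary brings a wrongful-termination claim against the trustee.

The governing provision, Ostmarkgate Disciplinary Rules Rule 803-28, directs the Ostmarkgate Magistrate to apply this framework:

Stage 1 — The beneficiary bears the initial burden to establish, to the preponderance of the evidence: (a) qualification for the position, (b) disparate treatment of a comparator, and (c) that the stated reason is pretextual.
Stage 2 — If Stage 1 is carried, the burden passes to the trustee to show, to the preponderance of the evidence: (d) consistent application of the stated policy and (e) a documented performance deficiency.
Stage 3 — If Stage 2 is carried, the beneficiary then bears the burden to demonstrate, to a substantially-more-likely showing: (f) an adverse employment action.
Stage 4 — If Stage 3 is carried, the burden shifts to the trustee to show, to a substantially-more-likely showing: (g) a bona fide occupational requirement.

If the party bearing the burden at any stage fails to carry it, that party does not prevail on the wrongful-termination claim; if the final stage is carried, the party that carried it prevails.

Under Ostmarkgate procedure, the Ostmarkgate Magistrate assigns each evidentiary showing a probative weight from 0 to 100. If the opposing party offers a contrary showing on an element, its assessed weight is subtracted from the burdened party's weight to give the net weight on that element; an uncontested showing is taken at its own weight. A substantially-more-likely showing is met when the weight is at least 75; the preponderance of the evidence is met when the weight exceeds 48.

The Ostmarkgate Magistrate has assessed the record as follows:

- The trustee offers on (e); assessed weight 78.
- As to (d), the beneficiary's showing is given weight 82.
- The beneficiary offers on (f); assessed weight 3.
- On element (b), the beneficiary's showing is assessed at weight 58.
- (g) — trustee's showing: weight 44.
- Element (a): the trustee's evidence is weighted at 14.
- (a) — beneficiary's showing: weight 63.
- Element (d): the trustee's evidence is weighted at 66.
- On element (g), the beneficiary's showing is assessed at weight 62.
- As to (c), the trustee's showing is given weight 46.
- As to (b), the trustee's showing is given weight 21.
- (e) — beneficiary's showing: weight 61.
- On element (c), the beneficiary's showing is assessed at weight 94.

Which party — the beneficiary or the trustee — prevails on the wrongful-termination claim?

trustee

At Stage 1 the beneficiary must meet the preponderance of the evidence (weight exceeds 48): on (a) the weight is 63 less the opposing 14 gives net 49, which does exceed 48, so (a) meets the standard; on (b) the weight is 58 less the opposing 21 gives net 37, which does not exceed 48, so (b) does not meet the standard; on (c) the weight is 94 less the opposing 46 gives net 48, ≤ 48, so (c) does not meet the standard.
  Stage 1 not carried; the beneficiary fails its burden.
The analysis ends at Stage 1; the trustee prevails.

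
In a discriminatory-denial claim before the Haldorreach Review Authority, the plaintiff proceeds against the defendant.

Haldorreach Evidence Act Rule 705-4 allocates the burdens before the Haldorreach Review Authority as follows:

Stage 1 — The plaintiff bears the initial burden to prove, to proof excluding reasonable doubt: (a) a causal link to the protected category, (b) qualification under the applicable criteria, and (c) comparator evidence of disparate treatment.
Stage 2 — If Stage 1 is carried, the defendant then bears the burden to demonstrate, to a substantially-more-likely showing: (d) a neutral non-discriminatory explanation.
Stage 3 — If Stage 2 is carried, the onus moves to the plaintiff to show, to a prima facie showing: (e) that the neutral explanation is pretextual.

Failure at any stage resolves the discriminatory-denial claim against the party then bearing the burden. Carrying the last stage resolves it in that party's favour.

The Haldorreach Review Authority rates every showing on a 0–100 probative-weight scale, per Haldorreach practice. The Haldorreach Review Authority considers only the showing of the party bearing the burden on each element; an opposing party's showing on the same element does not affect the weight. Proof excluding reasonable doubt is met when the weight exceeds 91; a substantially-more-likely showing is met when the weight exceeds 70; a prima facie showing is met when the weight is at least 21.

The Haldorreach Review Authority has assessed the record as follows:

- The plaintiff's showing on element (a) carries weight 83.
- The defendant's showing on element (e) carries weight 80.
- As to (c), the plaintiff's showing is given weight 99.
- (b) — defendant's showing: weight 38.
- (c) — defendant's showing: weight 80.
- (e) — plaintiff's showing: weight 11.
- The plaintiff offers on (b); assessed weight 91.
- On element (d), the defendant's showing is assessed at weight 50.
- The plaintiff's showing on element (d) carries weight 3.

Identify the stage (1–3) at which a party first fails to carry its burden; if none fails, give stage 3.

Stage 1 — burden on plaintiff; standard: proof excluding reasonable doubt (weight exceeds 91).
    (a): 83 ≤ 91 [not met]
    (b): 91 (defendant's 38 disregarded) ≤ 91 [not met]
    (c): 99 (defendant's 80 disregarded) > 91 [met]
  The plaintiff does not carry Stage 1.
So the defendant prevails.

stage 1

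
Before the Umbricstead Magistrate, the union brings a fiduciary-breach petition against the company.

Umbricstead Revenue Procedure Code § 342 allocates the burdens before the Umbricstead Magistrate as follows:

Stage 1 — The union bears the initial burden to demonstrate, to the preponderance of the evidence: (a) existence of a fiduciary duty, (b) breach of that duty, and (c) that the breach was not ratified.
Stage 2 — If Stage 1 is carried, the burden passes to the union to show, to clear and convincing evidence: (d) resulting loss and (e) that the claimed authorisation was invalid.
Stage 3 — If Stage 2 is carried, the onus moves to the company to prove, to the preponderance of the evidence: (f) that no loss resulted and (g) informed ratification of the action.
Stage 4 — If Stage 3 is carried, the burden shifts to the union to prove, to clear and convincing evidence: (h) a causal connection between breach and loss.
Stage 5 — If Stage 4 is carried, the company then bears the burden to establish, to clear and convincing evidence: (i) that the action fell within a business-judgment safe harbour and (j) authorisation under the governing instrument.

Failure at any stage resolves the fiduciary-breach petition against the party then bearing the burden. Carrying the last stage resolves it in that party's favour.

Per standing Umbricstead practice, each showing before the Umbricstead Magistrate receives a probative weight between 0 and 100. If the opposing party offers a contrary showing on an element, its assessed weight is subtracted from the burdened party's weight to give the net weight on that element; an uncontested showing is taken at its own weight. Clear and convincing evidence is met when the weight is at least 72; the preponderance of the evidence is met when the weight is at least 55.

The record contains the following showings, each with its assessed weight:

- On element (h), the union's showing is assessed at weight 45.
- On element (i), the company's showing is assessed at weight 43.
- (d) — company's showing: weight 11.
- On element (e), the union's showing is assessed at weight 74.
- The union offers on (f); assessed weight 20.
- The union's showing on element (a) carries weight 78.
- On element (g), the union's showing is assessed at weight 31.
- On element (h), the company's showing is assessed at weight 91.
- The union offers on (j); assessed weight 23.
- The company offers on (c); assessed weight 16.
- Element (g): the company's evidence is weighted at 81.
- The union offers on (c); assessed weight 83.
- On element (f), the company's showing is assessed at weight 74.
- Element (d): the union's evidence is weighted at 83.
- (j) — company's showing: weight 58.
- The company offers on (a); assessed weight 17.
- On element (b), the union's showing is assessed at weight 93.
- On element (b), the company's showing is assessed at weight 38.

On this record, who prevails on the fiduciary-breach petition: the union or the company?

union

Stage 1 (union, the preponderance of the evidence, weight is at least 55): (a) net 78−17=61 ≥ 55 — meets; (b) net 93−38=55 ≥ 55 — meets; (c) net 83−16=67 ≥ 55 — meets.
  Stage 1 carried; the burden remains with the union.
Stage 2 (union, clear and convincing evidence, weight is at least 72): (d) net 83−11=72 ≥ 72 — meets; (e) 74 ≥ 72 — meets.
  Stage 2 carried; the burden shifts to the company.
Stage 3 (company, the preponderance of the evidence, weight is at least 55): (f) net 74−20=54 < 55 — fails; (g) net 81−31=50 < 55 — fails.
  Stage 3 not carried; the company fails its burden.
So the union prevails.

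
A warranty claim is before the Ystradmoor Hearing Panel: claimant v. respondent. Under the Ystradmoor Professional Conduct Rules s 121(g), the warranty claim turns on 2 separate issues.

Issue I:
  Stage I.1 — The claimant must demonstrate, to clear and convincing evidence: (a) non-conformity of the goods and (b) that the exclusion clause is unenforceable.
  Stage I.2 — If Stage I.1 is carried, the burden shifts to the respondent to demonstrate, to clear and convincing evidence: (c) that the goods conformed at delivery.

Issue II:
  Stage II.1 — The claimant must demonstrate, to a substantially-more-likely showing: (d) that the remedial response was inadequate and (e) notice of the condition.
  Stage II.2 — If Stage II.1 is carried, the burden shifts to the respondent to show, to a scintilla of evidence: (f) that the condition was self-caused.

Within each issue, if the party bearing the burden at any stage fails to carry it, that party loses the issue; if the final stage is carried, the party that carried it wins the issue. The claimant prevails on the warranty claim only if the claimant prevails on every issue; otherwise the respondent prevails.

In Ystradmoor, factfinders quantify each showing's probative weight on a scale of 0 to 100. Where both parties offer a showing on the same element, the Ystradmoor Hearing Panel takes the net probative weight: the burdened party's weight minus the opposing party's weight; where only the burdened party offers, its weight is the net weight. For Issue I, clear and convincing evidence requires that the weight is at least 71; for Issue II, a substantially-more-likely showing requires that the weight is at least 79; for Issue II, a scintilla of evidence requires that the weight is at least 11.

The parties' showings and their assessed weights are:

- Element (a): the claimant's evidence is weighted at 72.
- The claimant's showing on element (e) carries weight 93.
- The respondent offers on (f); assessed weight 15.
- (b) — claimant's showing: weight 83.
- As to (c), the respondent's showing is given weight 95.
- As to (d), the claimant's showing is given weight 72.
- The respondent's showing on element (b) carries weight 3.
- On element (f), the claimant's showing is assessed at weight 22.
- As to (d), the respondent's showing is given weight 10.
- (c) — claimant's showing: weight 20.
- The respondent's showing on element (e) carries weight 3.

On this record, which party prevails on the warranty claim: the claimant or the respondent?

— Issue I —
Stage I.1 — burden on claimant; standard: clear and convincing evidence (weight is at least 71).
    (a): 72 ≥ 71 [met]
    (b): 83 − 3 = 80 ≥ 71 [met]
  Stage I.1 carried; the burden shifts to the respondent.
Stage I.2 — burden on respondent; standard: clear and convincing evidence (weight is at least 71).
    (c): 95 − 20 = 75 ≥ 71 [met]
  Stage I.2 carried; the final stage is satisfied.
With every stage satisfied, the respondent prevails on this issue.
— Issue II —
At Stage II.1 the claimant must meet a substantially-more-likely showing (weight is at least 79): on (d) the weight is 72 less the opposing 10 gives net 62, < 79, so (d) does not meet the standard; on (e) the weight is 93 less the opposing 3 gives net 90, ≥ 79, so (e) meets the standard.
  The claimant does not carry Stage II.1.
The analysis ends at Stage II.1; the respondent prevails on this issue.
Per-issue: Issue I → respondent; Issue II → respondent. The claimant must prevail on every issue; overall, the respondent prevails.

respondent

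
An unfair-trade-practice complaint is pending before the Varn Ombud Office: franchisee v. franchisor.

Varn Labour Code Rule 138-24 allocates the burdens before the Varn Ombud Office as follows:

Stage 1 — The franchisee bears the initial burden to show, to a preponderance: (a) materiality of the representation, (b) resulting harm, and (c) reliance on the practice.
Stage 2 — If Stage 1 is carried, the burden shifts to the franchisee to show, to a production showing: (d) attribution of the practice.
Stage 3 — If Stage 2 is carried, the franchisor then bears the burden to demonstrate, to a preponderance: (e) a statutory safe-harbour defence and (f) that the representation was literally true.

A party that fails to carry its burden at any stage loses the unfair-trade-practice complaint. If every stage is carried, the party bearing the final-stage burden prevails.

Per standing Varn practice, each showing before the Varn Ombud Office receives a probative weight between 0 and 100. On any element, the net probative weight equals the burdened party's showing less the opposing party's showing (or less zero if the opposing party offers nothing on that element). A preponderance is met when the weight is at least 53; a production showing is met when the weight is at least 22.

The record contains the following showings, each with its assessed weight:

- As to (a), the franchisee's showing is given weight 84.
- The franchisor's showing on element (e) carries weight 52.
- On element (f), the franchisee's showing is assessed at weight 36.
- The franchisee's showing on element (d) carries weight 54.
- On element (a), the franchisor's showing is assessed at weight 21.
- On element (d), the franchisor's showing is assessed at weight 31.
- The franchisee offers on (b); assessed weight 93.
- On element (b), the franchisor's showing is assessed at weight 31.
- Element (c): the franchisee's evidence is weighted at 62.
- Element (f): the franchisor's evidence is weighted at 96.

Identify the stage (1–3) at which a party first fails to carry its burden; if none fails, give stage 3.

stage 3

Stage 1 — burden on franchisee; standard: a preponderance (weight is at least 53).
    (a): 84 − 21 = 63 ≥ 53 [met]
    (b): 93 − 31 = 62 ≥ 53 [met]
    (c): 62 ≥ 53 [met]
  All elements met. The franchisee retains the burden for Stage 2.
Stage 2 — burden on franchisee; standard: a production showing (weight is at least 22).
    (d): 54 − 31 = 23 ≥ 22 [met]
  All elements met. The burden passes to the franchisor.
Stage 3 — burden on franchisor; standard: a preponderance (weight is at least 53).
    (e): 52 < 53 [not met]
    (f): 96 − 36 = 60 ≥ 53 [met]
  Not every element is met, so the franchisor fails to carry Stage 3.
The analysis ends at Stage 3; the franchisee prevails.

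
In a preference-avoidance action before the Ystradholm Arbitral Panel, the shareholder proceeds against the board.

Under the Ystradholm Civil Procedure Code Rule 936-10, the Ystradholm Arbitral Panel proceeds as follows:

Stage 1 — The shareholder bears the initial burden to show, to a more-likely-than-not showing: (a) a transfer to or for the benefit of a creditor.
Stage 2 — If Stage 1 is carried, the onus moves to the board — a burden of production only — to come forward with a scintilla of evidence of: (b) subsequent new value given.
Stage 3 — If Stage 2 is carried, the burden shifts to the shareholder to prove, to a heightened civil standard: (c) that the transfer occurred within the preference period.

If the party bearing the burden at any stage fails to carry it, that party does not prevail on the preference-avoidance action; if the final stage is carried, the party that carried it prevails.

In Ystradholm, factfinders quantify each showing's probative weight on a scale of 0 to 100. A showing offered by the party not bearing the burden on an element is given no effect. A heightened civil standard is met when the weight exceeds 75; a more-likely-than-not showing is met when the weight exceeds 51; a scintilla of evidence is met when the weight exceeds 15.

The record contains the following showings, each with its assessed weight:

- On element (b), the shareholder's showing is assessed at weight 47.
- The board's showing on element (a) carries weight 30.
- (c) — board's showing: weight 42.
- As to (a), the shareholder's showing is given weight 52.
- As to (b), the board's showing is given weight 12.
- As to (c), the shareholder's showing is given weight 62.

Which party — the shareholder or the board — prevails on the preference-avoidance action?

At Stage 1 the shareholder must meet a more-likely-than-not showing (weight exceeds 51): on (a) the weight is 52 (the board's 30 is given no effect), > 51, so (a) meets the standard.
  Stage 1 carried; the burden shifts to the board.
At Stage 2 the board must meet a scintilla of evidence (weight exceeds 15): on (b) the weight is 12 (the shareholder's 47 is given no effect), ≤ 15, so (b) does not meet the standard.
  The board does not carry Stage 2.
The analysis ends at Stage 2; the shareholder prevails.

shareholder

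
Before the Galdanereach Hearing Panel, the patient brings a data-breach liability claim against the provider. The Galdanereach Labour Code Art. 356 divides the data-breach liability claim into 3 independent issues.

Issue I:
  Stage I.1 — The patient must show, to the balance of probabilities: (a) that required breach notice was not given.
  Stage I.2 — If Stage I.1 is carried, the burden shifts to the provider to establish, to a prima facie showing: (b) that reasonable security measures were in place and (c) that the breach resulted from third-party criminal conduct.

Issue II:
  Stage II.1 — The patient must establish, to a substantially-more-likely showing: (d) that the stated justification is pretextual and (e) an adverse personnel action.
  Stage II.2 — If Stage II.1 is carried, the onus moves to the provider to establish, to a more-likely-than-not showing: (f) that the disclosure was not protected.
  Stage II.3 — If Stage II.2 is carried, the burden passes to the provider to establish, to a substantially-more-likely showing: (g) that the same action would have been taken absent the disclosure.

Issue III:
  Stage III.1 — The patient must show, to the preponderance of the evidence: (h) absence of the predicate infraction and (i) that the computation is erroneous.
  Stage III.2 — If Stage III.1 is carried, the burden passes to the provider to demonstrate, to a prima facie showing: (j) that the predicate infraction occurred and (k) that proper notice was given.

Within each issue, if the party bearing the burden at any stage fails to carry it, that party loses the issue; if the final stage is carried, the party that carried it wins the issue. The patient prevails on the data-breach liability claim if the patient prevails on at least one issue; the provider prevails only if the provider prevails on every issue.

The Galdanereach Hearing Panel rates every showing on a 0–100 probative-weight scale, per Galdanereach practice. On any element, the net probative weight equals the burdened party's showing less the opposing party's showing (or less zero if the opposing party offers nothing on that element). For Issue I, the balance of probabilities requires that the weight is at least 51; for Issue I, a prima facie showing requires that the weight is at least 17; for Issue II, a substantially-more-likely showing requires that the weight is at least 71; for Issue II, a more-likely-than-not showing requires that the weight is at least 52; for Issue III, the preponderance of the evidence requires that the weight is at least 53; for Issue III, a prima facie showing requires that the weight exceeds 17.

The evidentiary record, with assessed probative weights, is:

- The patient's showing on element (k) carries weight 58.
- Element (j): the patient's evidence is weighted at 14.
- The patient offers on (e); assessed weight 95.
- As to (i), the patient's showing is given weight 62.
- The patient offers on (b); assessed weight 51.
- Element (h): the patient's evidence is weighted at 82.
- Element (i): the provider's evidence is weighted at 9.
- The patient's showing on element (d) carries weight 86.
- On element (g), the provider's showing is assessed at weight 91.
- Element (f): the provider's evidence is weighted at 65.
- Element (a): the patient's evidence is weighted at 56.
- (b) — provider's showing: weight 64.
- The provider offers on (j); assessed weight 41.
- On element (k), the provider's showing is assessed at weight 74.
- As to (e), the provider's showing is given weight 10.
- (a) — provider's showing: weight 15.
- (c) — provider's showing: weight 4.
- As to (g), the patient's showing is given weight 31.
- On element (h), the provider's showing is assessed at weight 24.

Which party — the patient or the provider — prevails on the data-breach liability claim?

— Issue I —
At Stage I.1 the patient must meet the balance of probabilities (weight is at least 51): on (a) the weight is 56 less the opposing 15 gives net 41, which does not reach 51, so (a) does not meet the standard.
  Not every element is met, so the patient fails to carry Stage I.1.
So the provider prevails on this issue.
— Issue II —
Stage II.1 (patient, a substantially-more-likely showing, weight is at least 71): (d) 86 ≥ 71 — meets; (e) net 95−10=85 ≥ 71 — meets.
  The patient carries Stage II.1; the provider now bears the burden.
Stage II.2 (provider, a more-likely-than-not showing, weight is at least 52): (f) 65 ≥ 52 — meets.
  Stage II.2 is satisfied; the provider continues to bear the burden.
Stage II.3 (provider, a substantially-more-likely showing, weight is at least 71): (g) net 91−31=60 < 71 — fails.
  Not every element is met, so the provider fails to carry Stage II.3.
The patient prevails on this issue.
— Issue III —
Stage III.1 (patient, the preponderance of the evidence, weight is at least 53): (h) net 82−24=58 ≥ 53 — meets; (i) net 62−9=53 ≥ 53 — meets.
  All elements met. The burden passes to the provider.
Stage III.2 (provider, a prima facie showing, weight exceeds 17): (j) net 41−14=27 > 17 — meets; (k) net 74−58=16 ≤ 17 — fails.
  Stage III.2 not carried; the provider fails its burden.
So the patient prevails on this issue.
Per-issue: Issue I → provider; Issue II → patient; Issue III → patient. The patient must prevail on at least one issue; overall, the patient prevails.

patient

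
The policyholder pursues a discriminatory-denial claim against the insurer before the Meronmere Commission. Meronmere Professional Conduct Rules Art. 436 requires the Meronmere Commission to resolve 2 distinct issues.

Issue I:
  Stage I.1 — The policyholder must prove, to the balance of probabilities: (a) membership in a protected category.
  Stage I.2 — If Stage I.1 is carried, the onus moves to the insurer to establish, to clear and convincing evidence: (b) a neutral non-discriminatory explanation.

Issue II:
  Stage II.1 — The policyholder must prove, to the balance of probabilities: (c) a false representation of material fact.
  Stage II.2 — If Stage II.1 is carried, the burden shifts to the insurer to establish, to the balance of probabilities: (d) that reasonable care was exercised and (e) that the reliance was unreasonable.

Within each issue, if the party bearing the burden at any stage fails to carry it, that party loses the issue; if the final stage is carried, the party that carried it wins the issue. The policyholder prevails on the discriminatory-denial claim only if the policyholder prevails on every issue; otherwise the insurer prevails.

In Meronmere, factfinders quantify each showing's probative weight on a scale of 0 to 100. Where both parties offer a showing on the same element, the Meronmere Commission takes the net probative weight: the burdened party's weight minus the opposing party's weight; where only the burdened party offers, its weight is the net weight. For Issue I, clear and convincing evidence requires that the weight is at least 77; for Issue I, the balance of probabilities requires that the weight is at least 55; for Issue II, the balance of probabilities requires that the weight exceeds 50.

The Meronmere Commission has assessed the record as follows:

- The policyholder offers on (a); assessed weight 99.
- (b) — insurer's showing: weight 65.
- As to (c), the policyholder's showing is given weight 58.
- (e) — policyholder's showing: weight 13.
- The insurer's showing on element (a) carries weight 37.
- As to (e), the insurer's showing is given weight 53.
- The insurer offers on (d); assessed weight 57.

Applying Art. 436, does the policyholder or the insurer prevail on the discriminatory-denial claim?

policyholder

— Issue I —
At Stage I.1 the policyholder must meet the balance of probabilities (weight is at least 55): on (a) the weight is 99 less the opposing 37 gives net 62, ≥ 55, so (a) meets the standard.
  Stage I.1 is satisfied; the onus moves to the insurer.
At Stage I.2 the insurer must meet clear and convincing evidence (weight is at least 77): on (b) the weight is 65, < 77, so (b) does not meet the standard.
  Not every element is met, so the insurer fails to carry Stage I.2.
The analysis ends at Stage I.2; the policyholder prevails on this issue.
— Issue II —
Stage II.1 — burden on policyholder; standard: the balance of probabilities (weight exceeds 50).
    (c): 58 > 50 [met]
  Stage II.1 carried; the burden shifts to the insurer.
Stage II.2 — burden on insurer; standard: the balance of probabilities (weight exceeds 50).
    (d): 57 > 50 [met]
    (e): 53 − 13 = 40 ≤ 50 [not met]
  Not every element is met, so the insurer fails to carry Stage II.2.
The analysis ends at Stage II.2; the policyholder prevails on this issue.
Per-issue: Issue I → policyholder; Issue II → policyholder. The policyholder must prevail on every issue; overall, the policyholder prevails.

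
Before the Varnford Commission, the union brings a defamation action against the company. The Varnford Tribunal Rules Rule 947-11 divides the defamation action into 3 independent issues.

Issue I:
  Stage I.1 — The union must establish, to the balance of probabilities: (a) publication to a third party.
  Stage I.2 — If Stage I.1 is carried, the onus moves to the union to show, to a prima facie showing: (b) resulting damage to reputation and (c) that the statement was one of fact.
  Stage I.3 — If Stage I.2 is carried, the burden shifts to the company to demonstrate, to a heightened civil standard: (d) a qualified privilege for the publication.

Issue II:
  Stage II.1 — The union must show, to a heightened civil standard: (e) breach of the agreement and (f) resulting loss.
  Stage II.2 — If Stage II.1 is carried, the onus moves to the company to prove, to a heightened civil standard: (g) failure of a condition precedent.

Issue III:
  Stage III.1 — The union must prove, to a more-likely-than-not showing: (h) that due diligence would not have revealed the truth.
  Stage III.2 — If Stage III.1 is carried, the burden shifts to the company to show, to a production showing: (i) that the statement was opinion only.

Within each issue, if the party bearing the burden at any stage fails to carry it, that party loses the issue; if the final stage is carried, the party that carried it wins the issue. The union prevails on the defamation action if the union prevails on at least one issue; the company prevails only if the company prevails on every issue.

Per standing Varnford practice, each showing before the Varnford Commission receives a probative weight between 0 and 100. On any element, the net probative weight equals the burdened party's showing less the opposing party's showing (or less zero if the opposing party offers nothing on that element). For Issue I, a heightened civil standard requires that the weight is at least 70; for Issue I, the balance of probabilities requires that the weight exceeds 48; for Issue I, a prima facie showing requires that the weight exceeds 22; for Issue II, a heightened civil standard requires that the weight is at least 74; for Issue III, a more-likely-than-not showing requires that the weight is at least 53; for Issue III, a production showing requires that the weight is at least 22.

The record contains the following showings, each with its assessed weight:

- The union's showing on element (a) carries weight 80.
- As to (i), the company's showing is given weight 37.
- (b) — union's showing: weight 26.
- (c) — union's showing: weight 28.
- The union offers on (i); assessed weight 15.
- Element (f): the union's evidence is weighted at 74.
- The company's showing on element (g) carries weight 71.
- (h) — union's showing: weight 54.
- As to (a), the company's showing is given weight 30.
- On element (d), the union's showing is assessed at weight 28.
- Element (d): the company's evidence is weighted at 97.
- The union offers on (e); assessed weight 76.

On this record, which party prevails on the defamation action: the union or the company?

— Issue I —
Stage I.1 — burden on union; standard: the balance of probabilities (weight exceeds 48).
    (a): 80 − 30 = 50 > 48 [met]
  Stage I.1 carried; the burden remains with the union.
Stage I.2 — burden on union; standard: a prima facie showing (weight exceeds 22).
    (b): 26 > 22 [met]
    (c): 28 > 22 [met]
  All elements met. The burden passes to the company.
Stage I.3 — burden on company; standard: a heightened civil standard (weight is at least 70).
    (d): 97 − 28 = 69 < 70 [not met]
  The company does not carry Stage I.3.
The union prevails on this issue.
— Issue II —
At Stage II.1 the union must meet a heightened civil standard (weight is at least 74): on (e) the weight is 76, ≥ 74, so (e) meets the standard; on (f) the weight is 74, ≥ 74, so (f) meets the standard.
  Stage II.1 carried; the burden shifts to the company.
At Stage II.2 the company must meet a heightened civil standard (weight is at least 74): on (g) the weight is 71, < 74, so (g) does not meet the standard.
  Not every element is met, so the company fails to carry Stage II.2.
The union prevails on this issue.
— Issue III —
At Stage III.1 the union must meet a more-likely-than-not showing (weight is at least 53): on (h) the weight is 54, ≥ 53, so (h) meets the standard.
  All elements met. The burden passes to the company.
At Stage III.2 the company must meet a production showing (weight is at least 22): on (i) the weight is 37 less the opposing 15 gives net 22, ≥ 22, so (i) meets the standard.
  Stage III.2 carried; the final stage is satisfied.
Every stage carried; the company prevails on this issue.
Per-issue: Issue I → union; Issue II → union; Issue III → company. The union must prevail on at least one issue; overall, the union prevails.

union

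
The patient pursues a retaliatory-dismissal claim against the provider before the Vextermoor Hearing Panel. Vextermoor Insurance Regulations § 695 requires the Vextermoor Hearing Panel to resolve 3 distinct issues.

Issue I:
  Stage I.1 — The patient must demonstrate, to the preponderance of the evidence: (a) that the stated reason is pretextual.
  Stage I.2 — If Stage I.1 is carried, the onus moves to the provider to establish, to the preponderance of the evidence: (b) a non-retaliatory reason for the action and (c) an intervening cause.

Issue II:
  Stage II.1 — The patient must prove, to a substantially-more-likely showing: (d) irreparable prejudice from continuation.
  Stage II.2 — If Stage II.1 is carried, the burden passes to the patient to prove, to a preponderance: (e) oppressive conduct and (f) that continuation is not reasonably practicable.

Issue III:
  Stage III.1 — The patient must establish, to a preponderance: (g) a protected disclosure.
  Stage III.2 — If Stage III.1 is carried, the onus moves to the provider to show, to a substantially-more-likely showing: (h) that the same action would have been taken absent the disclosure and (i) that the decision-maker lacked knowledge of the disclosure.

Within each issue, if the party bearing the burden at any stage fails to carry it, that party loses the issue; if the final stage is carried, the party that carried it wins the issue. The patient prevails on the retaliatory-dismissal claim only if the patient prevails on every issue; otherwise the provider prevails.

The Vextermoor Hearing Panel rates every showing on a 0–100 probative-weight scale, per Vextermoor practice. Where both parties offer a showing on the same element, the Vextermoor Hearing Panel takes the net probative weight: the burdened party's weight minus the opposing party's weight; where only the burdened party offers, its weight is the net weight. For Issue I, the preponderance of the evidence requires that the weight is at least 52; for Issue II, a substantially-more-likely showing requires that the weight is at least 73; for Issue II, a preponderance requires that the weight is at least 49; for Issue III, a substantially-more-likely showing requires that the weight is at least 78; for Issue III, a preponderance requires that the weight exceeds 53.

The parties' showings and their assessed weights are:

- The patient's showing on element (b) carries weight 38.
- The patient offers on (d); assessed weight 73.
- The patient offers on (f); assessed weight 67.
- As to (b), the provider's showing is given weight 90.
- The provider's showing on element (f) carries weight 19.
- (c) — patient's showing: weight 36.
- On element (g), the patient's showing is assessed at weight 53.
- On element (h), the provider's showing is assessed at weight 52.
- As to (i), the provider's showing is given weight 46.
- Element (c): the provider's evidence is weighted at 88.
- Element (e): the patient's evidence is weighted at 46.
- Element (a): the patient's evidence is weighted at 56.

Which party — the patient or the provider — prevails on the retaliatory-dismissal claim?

— Issue I —
Stage I.1 — burden on patient; standard: the preponderance of the evidence (weight is at least 52).
    (a): 56 ≥ 52 [met]
  The patient carries Stage I.1; the provider now bears the burden.
Stage I.2 — burden on provider; standard: the preponderance of the evidence (weight is at least 52).
    (b): 90 − 38 = 52 ≥ 52 [met]
    (c): 88 − 36 = 52 ≥ 52 [met]
  Stage I.2 carried; the final stage is satisfied.
With every stage satisfied, the provider prevails on this issue.
— Issue II —
Stage II.1 (patient, a substantially-more-likely showing, weight is at least 73): (d) 73 ≥ 73 — meets.
  Stage II.1 carried; the burden remains with the patient.
Stage II.2 (patient, a preponderance, weight is at least 49): (e) 46 < 49 — fails; (f) net 67−19=48 < 49 — fails.
  The patient does not carry Stage II.2.
The analysis ends at Stage II.2; the provider prevails on this issue.
— Issue III —
At Stage III.1 the patient must meet a preponderance (weight exceeds 53): on (g) the weight is 53, ≤ 53, so (g) does not meet the standard.
  Not every element is met, so the patient fails to carry Stage III.1.
The provider prevails on this issue.
Per-issue: Issue I → provider; Issue II → provider; Issue III → provider. The patient must prevail on every issue; overall, the provider prevails.

provider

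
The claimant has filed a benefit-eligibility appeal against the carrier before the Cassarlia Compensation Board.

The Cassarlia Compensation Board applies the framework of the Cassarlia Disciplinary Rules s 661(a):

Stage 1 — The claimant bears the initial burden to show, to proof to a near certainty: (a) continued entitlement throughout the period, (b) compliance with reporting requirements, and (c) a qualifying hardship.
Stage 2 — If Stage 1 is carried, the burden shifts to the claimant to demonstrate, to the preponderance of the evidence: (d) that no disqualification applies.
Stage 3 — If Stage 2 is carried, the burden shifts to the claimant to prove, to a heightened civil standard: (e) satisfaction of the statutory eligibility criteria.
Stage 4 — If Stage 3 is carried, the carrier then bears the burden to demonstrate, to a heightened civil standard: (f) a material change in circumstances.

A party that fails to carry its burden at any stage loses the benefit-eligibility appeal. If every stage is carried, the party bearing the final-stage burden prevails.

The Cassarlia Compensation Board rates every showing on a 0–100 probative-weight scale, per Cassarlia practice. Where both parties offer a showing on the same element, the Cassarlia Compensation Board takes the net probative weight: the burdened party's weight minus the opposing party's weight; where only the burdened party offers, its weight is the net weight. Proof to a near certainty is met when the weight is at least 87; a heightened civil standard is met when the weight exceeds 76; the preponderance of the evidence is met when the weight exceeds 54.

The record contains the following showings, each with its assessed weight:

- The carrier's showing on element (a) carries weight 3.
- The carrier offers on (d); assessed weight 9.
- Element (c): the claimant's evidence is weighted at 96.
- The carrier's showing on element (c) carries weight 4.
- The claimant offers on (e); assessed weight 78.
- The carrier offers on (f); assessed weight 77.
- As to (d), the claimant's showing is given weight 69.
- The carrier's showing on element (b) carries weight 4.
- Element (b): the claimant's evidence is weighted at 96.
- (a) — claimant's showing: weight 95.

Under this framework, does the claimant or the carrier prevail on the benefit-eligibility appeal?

carrier

Stage 1 — burden on claimant; standard: proof to a near certainty (weight is at least 87).
    (a): 95 − 3 = 92 ≥ 87 [met]
    (b): 96 − 4 = 92 ≥ 87 [met]
    (c): 96 − 4 = 92 ≥ 87 [met]
  Stage 1 is satisfied; the claimant continues to bear the burden.
Stage 2 — burden on claimant; standard: the preponderance of the evidence (weight exceeds 54).
    (d): 69 − 9 = 60 > 54 [met]
  Stage 2 is satisfied; the claimant continues to bear the burden.
Stage 3 — burden on claimant; standard: a heightened civil standard (weight exceeds 76).
    (e): 78 > 76 [met]
  The claimant carries Stage 3; the carrier now bears the burden.
Stage 4 — burden on carrier; standard: a heightened civil standard (weight exceeds 76).
    (f): 77 > 76 [met]
  The carrier carries the last stage.
All stages carried — the carrier prevails.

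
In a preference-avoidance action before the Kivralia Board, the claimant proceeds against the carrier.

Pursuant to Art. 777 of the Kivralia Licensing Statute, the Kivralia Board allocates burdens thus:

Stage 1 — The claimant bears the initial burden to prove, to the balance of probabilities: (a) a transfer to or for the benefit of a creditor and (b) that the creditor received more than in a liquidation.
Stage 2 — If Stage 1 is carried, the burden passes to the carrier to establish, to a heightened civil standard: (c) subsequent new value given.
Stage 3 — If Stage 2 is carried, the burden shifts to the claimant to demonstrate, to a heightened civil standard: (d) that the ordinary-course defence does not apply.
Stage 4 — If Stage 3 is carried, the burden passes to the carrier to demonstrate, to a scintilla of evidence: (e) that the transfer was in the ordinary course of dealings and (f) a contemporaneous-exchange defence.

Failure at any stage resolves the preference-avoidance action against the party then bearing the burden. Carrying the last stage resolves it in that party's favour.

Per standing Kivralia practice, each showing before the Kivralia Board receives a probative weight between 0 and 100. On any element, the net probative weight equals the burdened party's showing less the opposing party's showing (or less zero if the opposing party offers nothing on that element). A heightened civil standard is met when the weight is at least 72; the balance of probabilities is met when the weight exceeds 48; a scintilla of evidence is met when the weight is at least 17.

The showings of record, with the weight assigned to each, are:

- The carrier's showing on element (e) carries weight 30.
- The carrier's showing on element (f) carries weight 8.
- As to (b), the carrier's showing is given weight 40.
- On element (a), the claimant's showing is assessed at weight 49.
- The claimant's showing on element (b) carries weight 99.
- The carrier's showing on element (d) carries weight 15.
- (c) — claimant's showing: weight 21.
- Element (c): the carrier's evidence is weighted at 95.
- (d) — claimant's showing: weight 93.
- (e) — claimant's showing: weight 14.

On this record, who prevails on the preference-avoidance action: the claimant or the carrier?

claimant

Stage 1 (claimant, the balance of probabilities, weight exceeds 48): (a) 49 > 48 — meets; (b) net 99−40=59 > 48 — meets.
  Stage 1 carried; the burden shifts to the carrier.
Stage 2 (carrier, a heightened civil standard, weight is at least 72): (c) net 95−21=74 ≥ 72 — meets.
  Stage 2 is satisfied; the onus moves to the claimant.
Stage 3 (claimant, a heightened civil standard, weight is at least 72): (d) net 93−15=78 ≥ 72 — meets.
  Stage 3 is satisfied; the onus moves to the carrier.
Stage 4 (carrier, a scintilla of evidence, weight is at least 17): (e) net 30−14=16 < 17 — fails; (f) 8 < 17 — fails.
  Stage 4 not carried; the carrier fails its burden.
So the claimant prevails.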